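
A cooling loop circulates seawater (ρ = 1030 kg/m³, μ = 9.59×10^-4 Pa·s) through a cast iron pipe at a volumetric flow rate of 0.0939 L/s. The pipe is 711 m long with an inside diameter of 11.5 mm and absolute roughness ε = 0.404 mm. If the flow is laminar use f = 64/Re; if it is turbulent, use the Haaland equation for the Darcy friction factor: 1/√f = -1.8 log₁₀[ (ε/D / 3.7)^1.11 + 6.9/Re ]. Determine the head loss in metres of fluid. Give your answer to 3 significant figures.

h_f ≈ 164 m

Q = 0.0939 L/s = 0.0939/1000 = 9.39e-05 m³/s.
Cross-sectional area A = πD²/4 = π(0.0115)²/4 = 0.0001039 m²; mean velocity V = Q/A = 9.39e-05/0.0001039 = 0.904 m/s.
Reynolds number Re = ρVD/μ = 1030 · 0.904 · 0.0115 / 0.000959 = 1.117e+04.
Re > 4000 → turbulent. Relative roughness ε/D = 0.000404/0.0115 = 0.0351. Haaland: 1/√f = -1.8 log₁₀[(0.0351/3.7)^1.11 + 6.9/1.117e+04] = -1.8 log₁₀[0.00569 + 0.000618] = 3.96, so f = 0.06376.
Darcy-Weisbach: ΔP = f(L/D)(ρV²/2) = 0.06376·(711/0.0115)·(1030·0.904²/2) = 0.06376·6.183e+04·420.9 = 1.659e+06 Pa.
Head loss h_f = ΔP/(ρg) = 1.659e+06/(1030·9.81) = 164 m.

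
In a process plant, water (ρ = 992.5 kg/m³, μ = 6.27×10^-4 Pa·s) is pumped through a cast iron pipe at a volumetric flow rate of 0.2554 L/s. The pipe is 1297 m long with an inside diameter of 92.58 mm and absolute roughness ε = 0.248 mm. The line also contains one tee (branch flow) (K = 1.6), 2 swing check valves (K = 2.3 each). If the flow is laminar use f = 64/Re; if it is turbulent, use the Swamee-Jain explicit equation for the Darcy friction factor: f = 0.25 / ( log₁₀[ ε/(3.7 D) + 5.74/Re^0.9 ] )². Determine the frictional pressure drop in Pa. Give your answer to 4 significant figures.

Q = 0.2554 L/s = 0.2554/1000 = 0.0002554 m³/s.
Cross-sectional area A = πD²/4 = π(0.09258)²/4 = 0.006732 m²; mean velocity V = Q/A = 0.0002554/0.006732 = 0.03794 m/s.
Reynolds number Re = ρVD/μ = 992.5 · 0.03794 · 0.09258 / 0.000627 = 5560.
Re > 4000 → turbulent. Relative roughness ε/D = 0.000248/0.09258 = 0.00268. Swamee-Jain: f = 0.25/(log₁₀[0.00268/3.7 + 5.74/5560^0.9])² = 0.25/(log₁₀[0.000724 + 0.00245])² = 0.25/(-2.499)² = 0.04003.
Total minor-loss coefficient ΣK = 1·1.6 + 2·2.3 = 6.2.
ΔP = [f·L/D + ΣK]·(ρV²/2) = [0.04003·1297/0.09258 + 6.2]·(992.5·0.03794²/2) = [560.8 + 6.2]·0.7143 = 405 Pa.

ΔP ≈ 405.0 Pa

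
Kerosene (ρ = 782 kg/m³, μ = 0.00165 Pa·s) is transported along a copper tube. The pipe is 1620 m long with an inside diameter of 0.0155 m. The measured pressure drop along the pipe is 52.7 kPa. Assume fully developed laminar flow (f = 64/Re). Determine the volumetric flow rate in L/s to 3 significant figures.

For laminar flow, f = 64/Re with Re = ρVD/μ, so Darcy-Weisbach reduces to ΔP = 32μLV/D². Solving for V: V = ΔP·D²/(32μL) = 5.27e+04·(0.0155)²/(32·0.00165·1620) = 0.148 m/s.
Check: Re = ρVD/μ = 782·0.148·0.0155/0.00165 = 1087 < 2300, so the laminar assumption holds.
Q = V·A = 0.148·(π/4·0.0155²) = 2.793e-05 m³/s = 0.0279 L/s.

Q ≈ 0.0279 L/s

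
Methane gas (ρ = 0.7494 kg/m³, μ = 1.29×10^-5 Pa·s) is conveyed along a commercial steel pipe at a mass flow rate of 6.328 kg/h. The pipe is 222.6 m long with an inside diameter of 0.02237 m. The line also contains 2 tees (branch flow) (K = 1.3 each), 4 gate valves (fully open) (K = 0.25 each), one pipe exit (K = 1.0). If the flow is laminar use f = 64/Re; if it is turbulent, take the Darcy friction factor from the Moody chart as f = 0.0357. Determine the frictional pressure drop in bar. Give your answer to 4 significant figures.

ΔP ≈ 0.04802 bar

ṁ = 6.328 kg/h = 6.328/3600 = 0.001758 kg/s.
A = πD²/4 = π(0.02237)²/4 = 0.000393 m²; mean velocity V = ṁ/(ρA) = 0.001758/(0.7494 · 0.000393) = 5.968 m/s.
Reynolds number Re = ρVD/μ = 0.7494 · 5.968 · 0.02237 / 1.29e-05 = 7756.
Re > 4000 → turbulent; use the Moody-chart value f = 0.0357.
Total minor-loss coefficient ΣK = 2·1.3 + 4·0.25 + 1·1 = 4.6.
ΔP = [f·L/D + ΣK]·(ρV²/2) = [0.0357·222.6/0.02237 + 4.6]·(0.7494·5.968²/2) = [355.2 + 4.6]·13.35 = 4802 Pa.
ΔP = 4802 Pa = 0.04802 bar.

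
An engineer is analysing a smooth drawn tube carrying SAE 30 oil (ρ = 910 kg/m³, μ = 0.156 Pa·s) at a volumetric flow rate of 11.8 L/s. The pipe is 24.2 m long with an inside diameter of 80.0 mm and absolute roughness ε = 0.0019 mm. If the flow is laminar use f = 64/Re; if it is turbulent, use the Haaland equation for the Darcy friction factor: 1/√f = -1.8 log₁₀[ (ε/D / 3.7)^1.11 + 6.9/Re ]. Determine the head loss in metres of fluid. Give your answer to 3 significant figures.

h_f ≈ 4.96 m

Q = 11.8 L/s = 11.8/1000 = 0.0118 m³/s.
Cross-sectional area A = πD²/4 = π(0.08)²/4 = 0.005027 m²; mean velocity V = Q/A = 0.0118/0.005027 = 2.348 m/s.
Reynolds number Re = ρVD/μ = 910 · 2.348 · 0.08 / 0.156 = 1096.
Re < 2300 → laminar flow, so f = 64/Re = 64/1096 = 0.05842 (the turbulent correlation is not needed).
Darcy-Weisbach: ΔP = f(L/D)(ρV²/2) = 0.05842·(24.2/0.08)·(910·2.348²/2) = 0.05842·302.5·2507 = 4.431e+04 Pa.
Head loss h_f = ΔP/(ρg) = 4.431e+04/(910·9.81) = 4.96 m.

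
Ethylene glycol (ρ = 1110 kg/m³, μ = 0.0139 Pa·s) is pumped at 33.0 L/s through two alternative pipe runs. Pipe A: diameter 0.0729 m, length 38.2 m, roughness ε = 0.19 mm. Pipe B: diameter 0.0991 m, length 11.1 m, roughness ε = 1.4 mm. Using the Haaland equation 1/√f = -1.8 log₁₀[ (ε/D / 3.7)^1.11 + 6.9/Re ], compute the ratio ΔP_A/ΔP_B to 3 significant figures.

ΔP_A/ΔP_B ≈ 10.1

Pipe A: V = Q/A = 0.033/0.004174 = 7.906 m/s; Re = 4.603e+04; ε/D = 0.00261; Haaland → f = 0.02782; ΔP_A = f(L/D)(ρV²/2) = 5.058e+05 Pa.
Pipe B: V = Q/A = 0.033/0.007713 = 4.278 m/s; Re = 3.386e+04; ε/D = 0.0141; Haaland → f = 0.04417; ΔP_B = f(L/D)(ρV²/2) = 5.026e+04 Pa.
ΔP_A/ΔP_B = 5.058e+05/5.026e+04 = 10.1.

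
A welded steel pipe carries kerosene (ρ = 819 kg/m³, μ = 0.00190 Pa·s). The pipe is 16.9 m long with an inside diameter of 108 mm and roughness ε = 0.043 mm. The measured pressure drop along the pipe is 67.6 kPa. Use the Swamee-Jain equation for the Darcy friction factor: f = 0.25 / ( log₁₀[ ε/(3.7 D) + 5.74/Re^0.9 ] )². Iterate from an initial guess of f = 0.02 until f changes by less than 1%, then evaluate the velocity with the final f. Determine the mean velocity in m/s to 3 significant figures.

Rearranging Darcy-Weisbach: V = √(2·ΔP·D/(f·L·ρ)). With ε/D = 4.3e-05/0.108 = 0.000398, iterate starting from f = 0.02:
  f = 0.02 → V = √(2·6.76e+04·0.108/(0.02·16.9·819)) = 7.263 m/s; Re = ρVD/μ = 3.381e+05; f → 0.01755
  f = 0.01755 → V = 7.753 m/s; Re = 3.609e+05; f → 0.01747
Converged (Δf/f < 1%). With the final f = 0.01747: V = √(2·6.76e+04·0.108/(0.01747·16.9·819)) = 7.771 m/s.

V ≈ 7.77 m/s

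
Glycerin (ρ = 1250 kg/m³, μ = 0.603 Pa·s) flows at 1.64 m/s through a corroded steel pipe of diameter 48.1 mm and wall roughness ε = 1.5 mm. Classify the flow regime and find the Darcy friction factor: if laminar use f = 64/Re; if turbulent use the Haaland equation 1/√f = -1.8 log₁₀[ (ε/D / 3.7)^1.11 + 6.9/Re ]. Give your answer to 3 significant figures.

Re = ρVD/μ = 1250·1.64·0.0481/0.603 = 163.5.
Re < 2300 → laminar, so f = 64/Re = 0.3914 (roughness is irrelevant in laminar flow).

f ≈ 0.391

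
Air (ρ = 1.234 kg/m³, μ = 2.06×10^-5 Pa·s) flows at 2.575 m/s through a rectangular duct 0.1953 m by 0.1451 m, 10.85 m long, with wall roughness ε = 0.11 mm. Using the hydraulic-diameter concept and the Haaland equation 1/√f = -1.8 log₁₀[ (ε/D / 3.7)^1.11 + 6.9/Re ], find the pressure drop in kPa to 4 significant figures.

Hydraulic diameter D_h = 4A/P = 4·(0.1953·0.1451)/(2·(0.1953+0.1451)) = 0.1134/0.6808 = 0.1665 m.
Re = ρVD_h/μ = 1.234·2.575·0.1665/2.06e-05 = 2.568e+04.
ε/D_h = 0.00011/0.1665 = 0.000661; Haaland gives 1/√f = -1.8 log₁₀[6.91e-05+0.000269] = 6.248, so f = 0.02561.
ΔP = f(L/D_h)(ρV²/2) = 0.02561·10.85/0.1665·4.091 = 6.828 Pa.
ΔP = 0.006828 kPa.

ΔP ≈ 0.006828 kPa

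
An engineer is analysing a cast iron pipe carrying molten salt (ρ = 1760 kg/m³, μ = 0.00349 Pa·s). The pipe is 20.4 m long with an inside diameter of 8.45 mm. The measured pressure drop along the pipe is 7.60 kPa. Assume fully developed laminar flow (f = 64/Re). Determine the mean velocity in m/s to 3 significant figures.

V ≈ 0.238 m/s

For laminar flow, f = 64/Re with Re = ρVD/μ, so Darcy-Weisbach reduces to ΔP = 32μLV/D². Solving for V: V = ΔP·D²/(32μL) = 7600·(0.00845)²/(32·0.00349·20.4) = 0.2382 m/s.
Check: Re = ρVD/μ = 1760·0.2382·0.00845/0.00349 = 1015 < 2300, so the laminar assumption holds.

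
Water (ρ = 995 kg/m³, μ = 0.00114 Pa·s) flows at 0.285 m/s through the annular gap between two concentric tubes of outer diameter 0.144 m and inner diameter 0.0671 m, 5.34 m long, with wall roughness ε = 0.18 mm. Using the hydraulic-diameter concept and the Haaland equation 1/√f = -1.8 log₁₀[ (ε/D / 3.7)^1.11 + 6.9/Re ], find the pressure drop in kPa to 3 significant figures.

ΔP ≈ 0.0850 kPa

Hydraulic diameter D_h = 4A/P = D_o - D_i = 0.144 - 0.0671 = 0.0769 m.
Re = ρVD_h/μ = 995·0.285·0.0769/0.00114 = 1.913e+04.
ε/D_h = 0.00018/0.0769 = 0.00234; Haaland gives 1/√f = -1.8 log₁₀[0.000281+0.000361] = 5.746, so f = 0.03028.
ΔP = f(L/D_h)(ρV²/2) = 0.03028·5.34/0.0769·40.41 = 84.98 Pa.
ΔP = 0.0850 kPa.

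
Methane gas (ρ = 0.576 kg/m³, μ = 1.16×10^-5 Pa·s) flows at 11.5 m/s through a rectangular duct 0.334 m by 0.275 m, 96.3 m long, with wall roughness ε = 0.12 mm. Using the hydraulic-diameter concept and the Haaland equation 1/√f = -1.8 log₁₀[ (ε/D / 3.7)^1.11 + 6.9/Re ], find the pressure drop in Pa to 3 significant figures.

Hydraulic diameter D_h = 4A/P = 4·(0.334·0.275)/(2·(0.334+0.275)) = 0.3674/1.218 = 0.3016 m.
Re = ρVD_h/μ = 0.576·11.5·0.3016/1.16e-05 = 1.722e+05.
ε/D_h = 0.00012/0.3016 = 0.000398; Haaland gives 1/√f = -1.8 log₁₀[3.94e-05+4.01e-05] = 7.38, so f = 0.01836.
ΔP = f(L/D_h)(ρV²/2) = 0.01836·96.3/0.3016·38.09 = 223.2 Pa.

ΔP ≈ 223 Pa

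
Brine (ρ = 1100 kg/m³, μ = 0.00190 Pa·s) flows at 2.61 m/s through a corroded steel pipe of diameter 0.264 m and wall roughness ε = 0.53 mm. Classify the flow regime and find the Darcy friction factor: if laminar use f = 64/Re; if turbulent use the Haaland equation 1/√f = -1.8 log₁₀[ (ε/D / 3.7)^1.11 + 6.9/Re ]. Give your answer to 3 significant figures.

f ≈ 0.0239

Re = ρVD/μ = 1100·2.61·0.264/0.0019 = 3.989e+05.
Re > 4000 → turbulent. ε/D = 0.00053/0.264 = 0.00201; Haaland: 1/√f = -1.8 log₁₀[0.000237 + 1.73e-05] = 6.47, so f = 0.02389.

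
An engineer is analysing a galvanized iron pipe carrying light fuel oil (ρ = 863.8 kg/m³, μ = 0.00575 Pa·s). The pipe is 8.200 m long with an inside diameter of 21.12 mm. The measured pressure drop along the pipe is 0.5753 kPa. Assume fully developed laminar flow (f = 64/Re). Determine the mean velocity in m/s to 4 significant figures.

V ≈ 0.1701 m/s

For laminar flow, f = 64/Re with Re = ρVD/μ, so Darcy-Weisbach reduces to ΔP = 32μLV/D². Solving for V: V = ΔP·D²/(32μL) = 575.3·(0.02112)²/(32·0.00575·8.2) = 0.1701 m/s.
Check: Re = ρVD/μ = 863.8·0.1701·0.02112/0.00575 = 539.6 < 2300, so the laminar assumption holds.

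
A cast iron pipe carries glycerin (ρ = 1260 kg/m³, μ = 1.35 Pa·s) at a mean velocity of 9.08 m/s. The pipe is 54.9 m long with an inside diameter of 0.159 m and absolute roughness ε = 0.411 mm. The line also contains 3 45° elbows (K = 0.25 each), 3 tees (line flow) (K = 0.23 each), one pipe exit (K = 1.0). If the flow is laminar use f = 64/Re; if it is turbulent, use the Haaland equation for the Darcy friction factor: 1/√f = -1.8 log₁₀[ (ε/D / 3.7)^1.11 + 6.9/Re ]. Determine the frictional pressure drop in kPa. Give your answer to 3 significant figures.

ΔP ≈ 979 kPa

Reynolds number Re = ρVD/μ = 1260 · 9.08 · 0.159 / 1.35 = 1347.
Re < 2300 → laminar flow, so f = 64/Re = 64/1347 = 0.0475 (the turbulent correlation is not needed).
Total minor-loss coefficient ΣK = 3·0.25 + 3·0.23 + 1·1 = 2.44.
ΔP = [f·L/D + ΣK]·(ρV²/2) = [0.0475·54.9/0.159 + 2.44]·(1260·9.08²/2) = [16.4 + 2.44]·5.194e+04 = 9.786e+05 Pa.
ΔP = 9.786e+05 Pa = 979 kPa.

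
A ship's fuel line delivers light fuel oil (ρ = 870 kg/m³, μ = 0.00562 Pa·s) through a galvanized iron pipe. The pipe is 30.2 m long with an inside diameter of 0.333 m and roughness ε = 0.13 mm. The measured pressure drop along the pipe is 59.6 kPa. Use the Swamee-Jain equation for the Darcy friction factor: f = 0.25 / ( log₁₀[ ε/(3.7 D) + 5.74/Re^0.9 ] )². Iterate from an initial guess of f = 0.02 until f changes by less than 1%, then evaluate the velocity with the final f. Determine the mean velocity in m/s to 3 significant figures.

V ≈ 9.40 m/s

Rearranging Darcy-Weisbach: V = √(2·ΔP·D/(f·L·ρ)). With ε/D = 0.00013/0.333 = 0.00039, iterate starting from f = 0.02:
  f = 0.02 → V = √(2·5.96e+04·0.333/(0.02·30.2·870)) = 8.691 m/s; Re = ρVD/μ = 4.48e+05; f → 0.01716
  f = 0.01716 → V = 9.382 m/s; Re = 4.836e+05; f → 0.01708
Converged (Δf/f < 1%). With the final f = 0.01708: V = √(2·5.96e+04·0.333/(0.01708·30.2·870)) = 9.404 m/s.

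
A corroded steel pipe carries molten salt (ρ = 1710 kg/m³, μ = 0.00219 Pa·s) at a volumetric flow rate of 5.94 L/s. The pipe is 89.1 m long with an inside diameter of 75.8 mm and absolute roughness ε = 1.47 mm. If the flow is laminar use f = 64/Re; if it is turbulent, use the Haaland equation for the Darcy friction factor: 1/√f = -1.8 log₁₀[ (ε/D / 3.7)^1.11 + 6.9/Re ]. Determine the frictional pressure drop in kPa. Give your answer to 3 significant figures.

ΔP ≈ 84.7 kPa

Q = 5.94 L/s = 5.94/1000 = 0.00594 m³/s.
Cross-sectional area A = πD²/4 = π(0.0758)²/4 = 0.004513 m²; mean velocity V = Q/A = 0.00594/0.004513 = 1.316 m/s.
Reynolds number Re = ρVD/μ = 1710 · 1.316 · 0.0758 / 0.00219 = 7.791e+04.
Re > 4000 → turbulent. Relative roughness ε/D = 0.00147/0.0758 = 0.0194. Haaland: 1/√f = -1.8 log₁₀[(0.0194/3.7)^1.11 + 6.9/7.791e+04] = -1.8 log₁₀[0.00294 + 8.86e-05] = 4.533, so f = 0.04866.
Darcy-Weisbach: ΔP = f(L/D)(ρV²/2) = 0.04866·(89.1/0.0758)·(1710·1.316²/2) = 0.04866·1175·1481 = 8.473e+04 Pa.
ΔP = 8.473e+04 Pa = 84.7 kPa.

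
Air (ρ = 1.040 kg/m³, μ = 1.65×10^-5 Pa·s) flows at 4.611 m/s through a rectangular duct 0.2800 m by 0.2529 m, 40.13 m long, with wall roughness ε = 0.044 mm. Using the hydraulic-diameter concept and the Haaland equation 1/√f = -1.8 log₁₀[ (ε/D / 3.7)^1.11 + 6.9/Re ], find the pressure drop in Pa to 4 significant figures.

Hydraulic diameter D_h = 4A/P = 4·(0.28·0.2529)/(2·(0.28+0.2529)) = 0.2832/1.066 = 0.2658 m.
Re = ρVD_h/μ = 1.04·4.611·0.2658/1.65e-05 = 7.724e+04.
ε/D_h = 4.4e-05/0.2658 = 0.000166; Haaland gives 1/√f = -1.8 log₁₀[1.49e-05+8.93e-05] = 7.168, so f = 0.01946.
ΔP = f(L/D_h)(ρV²/2) = 0.01946·40.13/0.2658·11.06 = 32.49 Pa.

ΔP ≈ 32.49 Pa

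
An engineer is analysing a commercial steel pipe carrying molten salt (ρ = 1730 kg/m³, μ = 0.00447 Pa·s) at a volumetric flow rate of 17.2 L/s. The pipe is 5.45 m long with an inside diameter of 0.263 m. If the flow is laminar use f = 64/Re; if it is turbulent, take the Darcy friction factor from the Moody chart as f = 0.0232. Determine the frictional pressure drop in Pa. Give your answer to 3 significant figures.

Q = 17.2 L/s = 17.2/1000 = 0.0172 m³/s.
Cross-sectional area A = πD²/4 = π(0.263)²/4 = 0.05433 m²; mean velocity V = Q/A = 0.0172/0.05433 = 0.3166 m/s.
Reynolds number Re = ρVD/μ = 1730 · 0.3166 · 0.263 / 0.00447 = 3.223e+04.
Re > 4000 → turbulent; use the Moody-chart value f = 0.0232.
Darcy-Weisbach: ΔP = f(L/D)(ρV²/2) = 0.0232·(5.45/0.263)·(1730·0.3166²/2) = 0.0232·20.72·86.71 = 41.69 Pa.

ΔP ≈ 41.7 Pa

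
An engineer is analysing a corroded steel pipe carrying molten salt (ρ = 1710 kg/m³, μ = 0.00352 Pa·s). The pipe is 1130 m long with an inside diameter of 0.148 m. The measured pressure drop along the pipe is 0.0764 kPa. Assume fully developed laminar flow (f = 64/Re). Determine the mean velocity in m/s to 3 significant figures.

V ≈ 0.0131 m/s

For laminar flow, f = 64/Re with Re = ρVD/μ, so Darcy-Weisbach reduces to ΔP = 32μLV/D². Solving for V: V = ΔP·D²/(32μL) = 76.4·(0.148)²/(32·0.00352·1130) = 0.01315 m/s.
Check: Re = ρVD/μ = 1710·0.01315·0.148/0.00352 = 945.3 < 2300, so the laminar assumption holds.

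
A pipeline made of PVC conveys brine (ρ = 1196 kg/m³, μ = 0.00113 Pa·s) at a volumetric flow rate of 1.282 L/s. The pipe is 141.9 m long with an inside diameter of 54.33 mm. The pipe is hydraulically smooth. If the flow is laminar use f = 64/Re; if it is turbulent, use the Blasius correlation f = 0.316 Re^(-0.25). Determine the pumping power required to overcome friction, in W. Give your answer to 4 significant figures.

P ≈ 14.49 W

Q = 1.282 L/s = 1.282/1000 = 0.001282 m³/s.
Cross-sectional area A = πD²/4 = π(0.05433)²/4 = 0.002318 m²; mean velocity V = Q/A = 0.001282/0.002318 = 0.553 m/s.
Reynolds number Re = ρVD/μ = 1196 · 0.553 · 0.05433 / 0.00113 = 3.18e+04.
Re > 4000 → turbulent. Smooth-pipe (Blasius): f = 0.316 Re^(-0.25) = 0.316/(3.18e+04)^0.25 = 0.02366.
Darcy-Weisbach: ΔP = f(L/D)(ρV²/2) = 0.02366·(141.9/0.05433)·(1196·0.553²/2) = 0.02366·2612·182.9 = 1.13e+04 Pa.
Pumping power P = QΔP = 0.001282·1.13e+04 = 14.490 W = 14.49 W.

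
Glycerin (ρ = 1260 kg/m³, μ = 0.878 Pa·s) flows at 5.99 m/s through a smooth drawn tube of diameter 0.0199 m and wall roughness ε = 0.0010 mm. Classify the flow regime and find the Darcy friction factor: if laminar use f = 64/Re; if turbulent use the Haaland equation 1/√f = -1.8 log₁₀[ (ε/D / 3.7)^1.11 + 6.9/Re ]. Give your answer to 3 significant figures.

Re = ρVD/μ = 1260·5.99·0.0199/0.878 = 171.1.
Re < 2300 → laminar, so f = 64/Re = 0.3741 (roughness is irrelevant in laminar flow).

f ≈ 0.374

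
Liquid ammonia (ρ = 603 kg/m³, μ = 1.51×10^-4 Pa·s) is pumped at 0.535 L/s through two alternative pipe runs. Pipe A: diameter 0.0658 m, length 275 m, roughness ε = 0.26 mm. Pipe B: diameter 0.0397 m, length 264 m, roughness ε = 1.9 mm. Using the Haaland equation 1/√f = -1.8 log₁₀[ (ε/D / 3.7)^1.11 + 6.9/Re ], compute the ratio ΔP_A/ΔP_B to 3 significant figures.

ΔP_A/ΔP_B ≈ 0.0361

Pipe A: V = Q/A = 0.000535/0.0034 = 0.1573 m/s; Re = 4.134e+04; ε/D = 0.00395; Haaland → f = 0.03064; ΔP_A = f(L/D)(ρV²/2) = 955.6 Pa.
Pipe B: V = Q/A = 0.000535/0.001238 = 0.4322 m/s; Re = 6.852e+04; ε/D = 0.0479; Haaland → f = 0.07062; ΔP_B = f(L/D)(ρV²/2) = 2.645e+04 Pa.
ΔP_A/ΔP_B = 955.6/2.645e+04 = 0.0361.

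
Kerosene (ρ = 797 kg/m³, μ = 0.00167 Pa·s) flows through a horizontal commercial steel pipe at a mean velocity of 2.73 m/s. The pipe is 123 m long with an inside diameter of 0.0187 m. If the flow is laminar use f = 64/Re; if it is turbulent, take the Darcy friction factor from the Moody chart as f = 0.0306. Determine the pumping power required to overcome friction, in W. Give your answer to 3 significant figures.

Reynolds number Re = ρVD/μ = 797 · 2.73 · 0.0187 / 0.00167 = 2.436e+04.
Re > 4000 → turbulent; use the Moody-chart value f = 0.0306.
Darcy-Weisbach: ΔP = f(L/D)(ρV²/2) = 0.0306·(123/0.0187)·(797·2.73²/2) = 0.0306·6578·2970 = 5.978e+05 Pa.
Q = V·A = 2.73·0.0002746 = 0.0007498 m³/s.
Pumping power P = QΔP = 0.0007498·5.978e+05 = 448.2 W = 448 W.

P ≈ 448 W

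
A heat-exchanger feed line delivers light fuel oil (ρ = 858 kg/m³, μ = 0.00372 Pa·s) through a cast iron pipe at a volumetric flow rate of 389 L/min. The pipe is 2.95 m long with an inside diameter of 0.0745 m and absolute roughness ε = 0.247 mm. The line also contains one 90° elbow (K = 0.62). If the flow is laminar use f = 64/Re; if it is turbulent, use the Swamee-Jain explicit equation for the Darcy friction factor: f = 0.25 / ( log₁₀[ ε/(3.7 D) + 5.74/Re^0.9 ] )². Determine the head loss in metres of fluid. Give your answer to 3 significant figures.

h_f ≈ 0.210 m

Q = 389 L/min = 389/60000 = 0.006483 m³/s.
Cross-sectional area A = πD²/4 = π(0.0745)²/4 = 0.004359 m²; mean velocity V = Q/A = 0.006483/0.004359 = 1.487 m/s.
Reynolds number Re = ρVD/μ = 858 · 1.487 · 0.0745 / 0.00372 = 2.556e+04.
Re > 4000 → turbulent. Relative roughness ε/D = 0.000247/0.0745 = 0.00332. Swamee-Jain: f = 0.25/(log₁₀[0.00332/3.7 + 5.74/2.556e+04^0.9])² = 0.25/(log₁₀[0.000896 + 0.00062])² = 0.25/(-2.819)² = 0.03145.
Total minor-loss coefficient ΣK = 1·0.62 = 0.62.
ΔP = [f·L/D + ΣK]·(ρV²/2) = [0.03145·2.95/0.0745 + 0.62]·(858·1.487²/2) = [1.245 + 0.62]·949 = 1770 Pa.
Head loss h_f = ΔP/(ρg) = 1770/(858·9.81) = 0.210 m.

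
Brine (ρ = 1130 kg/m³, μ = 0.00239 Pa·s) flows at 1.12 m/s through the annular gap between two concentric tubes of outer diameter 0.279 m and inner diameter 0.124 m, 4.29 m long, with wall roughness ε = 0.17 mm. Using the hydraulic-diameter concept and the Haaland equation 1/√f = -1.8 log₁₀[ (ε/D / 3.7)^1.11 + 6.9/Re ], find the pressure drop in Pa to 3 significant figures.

ΔP ≈ 445 Pa

Hydraulic diameter D_h = 4A/P = D_o - D_i = 0.279 - 0.124 = 0.155 m.
Re = ρVD_h/μ = 1130·1.12·0.155/0.00239 = 8.208e+04.
ε/D_h = 0.00017/0.155 = 0.0011; Haaland gives 1/√f = -1.8 log₁₀[0.000121+8.41e-05] = 6.637, so f = 0.0227.
ΔP = f(L/D_h)(ρV²/2) = 0.0227·4.29/0.155·708.7 = 445.2 Pa.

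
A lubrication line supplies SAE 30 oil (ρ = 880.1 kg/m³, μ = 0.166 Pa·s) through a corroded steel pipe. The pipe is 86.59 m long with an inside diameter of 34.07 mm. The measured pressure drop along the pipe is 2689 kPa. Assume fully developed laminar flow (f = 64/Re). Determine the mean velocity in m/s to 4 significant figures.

V ≈ 6.786 m/s

For laminar flow, f = 64/Re with Re = ρVD/μ, so Darcy-Weisbach reduces to ΔP = 32μLV/D². Solving for V: V = ΔP·D²/(32μL) = 2.689e+06·(0.03407)²/(32·0.166·86.59) = 6.786 m/s.
Check: Re = ρVD/μ = 880.1·6.786·0.03407/0.166 = 1226 < 2300, so the laminar assumption holds.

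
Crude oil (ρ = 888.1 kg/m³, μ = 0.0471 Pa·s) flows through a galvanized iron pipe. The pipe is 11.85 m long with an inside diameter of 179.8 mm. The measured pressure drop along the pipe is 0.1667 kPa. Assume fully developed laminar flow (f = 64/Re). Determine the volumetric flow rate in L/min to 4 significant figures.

For laminar flow, f = 64/Re with Re = ρVD/μ, so Darcy-Weisbach reduces to ΔP = 32μLV/D². Solving for V: V = ΔP·D²/(32μL) = 166.7·(0.1798)²/(32·0.0471·11.85) = 0.3017 m/s.
Check: Re = ρVD/μ = 888.1·0.3017·0.1798/0.0471 = 1023 < 2300, so the laminar assumption holds.
Q = V·A = 0.3017·(π/4·0.1798²) = 0.007661 m³/s = 459.7 L/min.

Q ≈ 459.7 L/min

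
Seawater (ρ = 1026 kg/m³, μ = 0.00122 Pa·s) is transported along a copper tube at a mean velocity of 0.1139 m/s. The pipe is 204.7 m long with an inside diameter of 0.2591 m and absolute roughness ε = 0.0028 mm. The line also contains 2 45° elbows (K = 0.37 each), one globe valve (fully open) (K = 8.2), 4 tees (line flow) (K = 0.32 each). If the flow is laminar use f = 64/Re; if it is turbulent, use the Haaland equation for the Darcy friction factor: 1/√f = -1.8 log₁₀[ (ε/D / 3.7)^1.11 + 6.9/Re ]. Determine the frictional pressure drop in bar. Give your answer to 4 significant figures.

ΔP ≈ 0.001964 bar

Reynolds number Re = ρVD/μ = 1026 · 0.1139 · 0.2591 / 0.00122 = 2.482e+04.
Re > 4000 → turbulent. Relative roughness ε/D = 2.8e-06/0.2591 = 1.08e-05. Haaland: 1/√f = -1.8 log₁₀[(1.08e-05/3.7)^1.11 + 6.9/2.482e+04] = -1.8 log₁₀[7.19e-07 + 0.000278] = 6.399, so f = 0.02442.
Total minor-loss coefficient ΣK = 2·0.37 + 1·8.2 + 4·0.32 = 10.2.
ΔP = [f·L/D + ΣK]·(ρV²/2) = [0.02442·204.7/0.2591 + 10.2]·(1026·0.1139²/2) = [19.3 + 10.2]·6.655 = 196.4 Pa.
ΔP = 196.4 Pa = 0.001964 bar.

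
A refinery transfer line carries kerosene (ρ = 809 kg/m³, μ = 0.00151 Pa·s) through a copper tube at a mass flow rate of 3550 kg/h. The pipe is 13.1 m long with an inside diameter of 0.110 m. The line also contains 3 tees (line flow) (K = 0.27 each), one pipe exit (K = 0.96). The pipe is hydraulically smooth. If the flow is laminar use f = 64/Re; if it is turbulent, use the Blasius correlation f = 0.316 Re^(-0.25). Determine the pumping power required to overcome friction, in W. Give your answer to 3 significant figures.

ṁ = 3550 kg/h = 3550/3600 = 0.9861 kg/s.
A = πD²/4 = π(0.11)²/4 = 0.009503 m²; mean velocity V = ṁ/(ρA) = 0.9861/(809 · 0.009503) = 0.1283 m/s.
Reynolds number Re = ρVD/μ = 809 · 0.1283 · 0.11 / 0.00151 = 7559.
Re > 4000 → turbulent. Smooth-pipe (Blasius): f = 0.316 Re^(-0.25) = 0.316/(7559)^0.25 = 0.03389.
Total minor-loss coefficient ΣK = 3·0.27 + 1·0.96 = 1.77.
ΔP = [f·L/D + ΣK]·(ρV²/2) = [0.03389·13.1/0.11 + 1.77]·(809·0.1283²/2) = [4.036 + 1.77]·6.655 = 38.64 Pa.
Q = ṁ/ρ = 0.9861/809 = 0.001219 m³/s.
Pumping power P = QΔP = 0.001219·38.64 = 0.04710 W = 0.0471 W.

P ≈ 0.0471 W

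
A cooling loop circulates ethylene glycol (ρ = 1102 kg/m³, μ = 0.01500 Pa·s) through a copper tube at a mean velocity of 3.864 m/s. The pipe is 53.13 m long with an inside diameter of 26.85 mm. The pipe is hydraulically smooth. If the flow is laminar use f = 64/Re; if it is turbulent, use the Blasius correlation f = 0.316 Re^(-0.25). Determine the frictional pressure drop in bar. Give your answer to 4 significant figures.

Reynolds number Re = ρVD/μ = 1102 · 3.864 · 0.02685 / 0.015 = 7622.
Re > 4000 → turbulent. Smooth-pipe (Blasius): f = 0.316 Re^(-0.25) = 0.316/(7622)^0.25 = 0.03382.
Darcy-Weisbach: ΔP = f(L/D)(ρV²/2) = 0.03382·(53.13/0.02685)·(1102·3.864²/2) = 0.03382·1979·8227 = 5.505e+05 Pa.
ΔP = 5.505e+05 Pa = 5.505 bar.

ΔP ≈ 5.505 bar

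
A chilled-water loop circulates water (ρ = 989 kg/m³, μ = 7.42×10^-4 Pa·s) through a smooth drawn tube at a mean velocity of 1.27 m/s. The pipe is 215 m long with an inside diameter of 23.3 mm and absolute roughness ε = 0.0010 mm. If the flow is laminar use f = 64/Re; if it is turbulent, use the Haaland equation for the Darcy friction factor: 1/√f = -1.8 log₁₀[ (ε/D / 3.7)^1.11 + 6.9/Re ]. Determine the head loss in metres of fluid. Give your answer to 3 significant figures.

h_f ≈ 16.7 m

Reynolds number Re = ρVD/μ = 989 · 1.27 · 0.0233 / 0.000742 = 3.944e+04.
Re > 4000 → turbulent. Relative roughness ε/D = 1e-06/0.0233 = 4.29e-05. Haaland: 1/√f = -1.8 log₁₀[(4.29e-05/3.7)^1.11 + 6.9/3.944e+04] = -1.8 log₁₀[3.32e-06 + 0.000175] = 6.748, so f = 0.02196.
Darcy-Weisbach: ΔP = f(L/D)(ρV²/2) = 0.02196·(215/0.0233)·(989·1.27²/2) = 0.02196·9227·797.6 = 1.616e+05 Pa.
Head loss h_f = ΔP/(ρg) = 1.616e+05/(989·9.81) = 16.7 m.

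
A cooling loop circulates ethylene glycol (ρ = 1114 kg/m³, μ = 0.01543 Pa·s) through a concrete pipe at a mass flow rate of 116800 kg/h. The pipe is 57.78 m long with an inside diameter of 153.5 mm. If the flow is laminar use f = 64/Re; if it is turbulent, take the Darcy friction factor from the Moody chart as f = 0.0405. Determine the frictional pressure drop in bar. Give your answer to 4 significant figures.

ṁ = 116800 kg/h = 116800/3600 = 32.44 kg/s.
A = πD²/4 = π(0.1535)²/4 = 0.01851 m²; mean velocity V = ṁ/(ρA) = 32.44/(1114 · 0.01851) = 1.574 m/s.
Reynolds number Re = ρVD/μ = 1114 · 1.574 · 0.1535 / 0.0154 = 1.744e+04.
Re > 4000 → turbulent; use the Moody-chart value f = 0.0405.
Darcy-Weisbach: ΔP = f(L/D)(ρV²/2) = 0.0405·(57.78/0.1535)·(1114·1.574²/2) = 0.0405·376.4·1380 = 2.103e+04 Pa.
ΔP = 2.103e+04 Pa = 0.2103 bar.

ΔP ≈ 0.2103 bar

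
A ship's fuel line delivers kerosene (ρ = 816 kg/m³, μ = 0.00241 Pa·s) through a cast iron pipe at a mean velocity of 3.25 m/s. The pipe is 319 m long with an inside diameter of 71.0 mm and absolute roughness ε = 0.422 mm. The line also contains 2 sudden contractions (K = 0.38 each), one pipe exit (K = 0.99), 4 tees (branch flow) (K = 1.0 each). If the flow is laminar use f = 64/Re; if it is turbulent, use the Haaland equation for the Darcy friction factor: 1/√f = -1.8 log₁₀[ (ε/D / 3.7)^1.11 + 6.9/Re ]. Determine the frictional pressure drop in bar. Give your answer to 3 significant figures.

ΔP ≈ 6.65 bar

Reynolds number Re = ρVD/μ = 816 · 3.25 · 0.071 / 0.00241 = 7.813e+04.
Re > 4000 → turbulent. Relative roughness ε/D = 0.000422/0.071 = 0.00594. Haaland: 1/√f = -1.8 log₁₀[(0.00594/3.7)^1.11 + 6.9/7.813e+04] = -1.8 log₁₀[0.000792 + 8.83e-05] = 5.5, so f = 0.03306.
Total minor-loss coefficient ΣK = 2·0.38 + 1·0.99 + 4·1 = 5.75.
ΔP = [f·L/D + ΣK]·(ρV²/2) = [0.03306·319/0.071 + 5.75]·(816·3.25²/2) = [148.5 + 5.75]·4310 = 6.649e+05 Pa.
ΔP = 6.649e+05 Pa = 6.65 bar.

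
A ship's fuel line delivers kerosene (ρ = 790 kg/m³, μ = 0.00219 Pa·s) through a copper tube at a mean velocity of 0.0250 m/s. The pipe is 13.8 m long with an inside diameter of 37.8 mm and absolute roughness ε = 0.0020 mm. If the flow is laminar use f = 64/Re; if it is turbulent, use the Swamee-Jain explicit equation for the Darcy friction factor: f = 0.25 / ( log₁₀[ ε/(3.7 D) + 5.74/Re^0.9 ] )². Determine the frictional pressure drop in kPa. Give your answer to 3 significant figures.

ΔP ≈ 0.0169 kPa

Reynolds number Re = ρVD/μ = 790 · 0.025 · 0.0378 / 0.00219 = 340.9.
Re < 2300 → laminar flow, so f = 64/Re = 64/340.9 = 0.1877 (the turbulent correlation is not needed).
Darcy-Weisbach: ΔP = f(L/D)(ρV²/2) = 0.1877·(13.8/0.0378)·(790·0.025²/2) = 0.1877·365.1·0.2469 = 16.92 Pa.
ΔP = 16.92 Pa = 0.0169 kPa.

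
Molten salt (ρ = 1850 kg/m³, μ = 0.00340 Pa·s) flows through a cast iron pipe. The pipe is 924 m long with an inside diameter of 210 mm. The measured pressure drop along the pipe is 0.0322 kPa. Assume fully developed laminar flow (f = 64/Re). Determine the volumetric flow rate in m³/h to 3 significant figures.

For laminar flow, f = 64/Re with Re = ρVD/μ, so Darcy-Weisbach reduces to ΔP = 32μLV/D². Solving for V: V = ΔP·D²/(32μL) = 32.2·(0.21)²/(32·0.0034·924) = 0.01413 m/s.
Check: Re = ρVD/μ = 1850·0.01413·0.21/0.0034 = 1614 < 2300, so the laminar assumption holds.
Q = V·A = 0.01413·(π/4·0.21²) = 0.0004892 m³/s = 1.76 m³/h.

Q ≈ 1.76 m³/h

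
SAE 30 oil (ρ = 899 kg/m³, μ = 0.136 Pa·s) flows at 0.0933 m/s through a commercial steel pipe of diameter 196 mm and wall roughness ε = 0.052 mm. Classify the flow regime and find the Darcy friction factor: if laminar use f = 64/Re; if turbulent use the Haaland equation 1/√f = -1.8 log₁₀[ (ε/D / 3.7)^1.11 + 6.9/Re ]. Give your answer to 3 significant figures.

Re = ρVD/μ = 899·0.0933·0.196/0.136 = 120.9.
Re < 2300 → laminar, so f = 64/Re = 0.5294 (roughness is irrelevant in laminar flow).

f ≈ 0.529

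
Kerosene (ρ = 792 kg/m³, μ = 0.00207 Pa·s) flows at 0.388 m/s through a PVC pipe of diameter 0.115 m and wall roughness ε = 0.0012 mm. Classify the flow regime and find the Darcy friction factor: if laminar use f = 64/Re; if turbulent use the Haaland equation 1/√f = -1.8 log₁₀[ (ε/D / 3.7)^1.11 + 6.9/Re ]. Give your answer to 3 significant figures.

f ≈ 0.0268

Re = ρVD/μ = 792·0.388·0.115/0.00207 = 1.707e+04.
Re > 4000 → turbulent. ε/D = 1.2e-06/0.115 = 1.04e-05; Haaland: 1/√f = -1.8 log₁₀[6.92e-07 + 0.000404] = 6.107, so f = 0.02681.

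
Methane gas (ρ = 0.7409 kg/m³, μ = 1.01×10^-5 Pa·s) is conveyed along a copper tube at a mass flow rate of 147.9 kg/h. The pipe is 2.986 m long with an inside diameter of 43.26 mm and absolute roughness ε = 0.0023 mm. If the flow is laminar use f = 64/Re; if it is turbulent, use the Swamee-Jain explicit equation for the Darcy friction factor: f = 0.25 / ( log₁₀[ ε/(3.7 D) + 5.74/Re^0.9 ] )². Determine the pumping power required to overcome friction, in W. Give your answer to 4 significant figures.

P ≈ 35.44 W

ṁ = 147.9 kg/h = 147.9/3600 = 0.04108 kg/s.
A = πD²/4 = π(0.04326)²/4 = 0.00147 m²; mean velocity V = ṁ/(ρA) = 0.04108/(0.7409 · 0.00147) = 37.73 m/s.
Reynolds number Re = ρVD/μ = 0.7409 · 37.73 · 0.04326 / 1.01e-05 = 1.197e+05.
Re > 4000 → turbulent. Relative roughness ε/D = 2.3e-06/0.04326 = 5.32e-05. Swamee-Jain: f = 0.25/(log₁₀[5.32e-05/3.7 + 5.74/1.197e+05^0.9])² = 0.25/(log₁₀[1.44e-05 + 0.000154])² = 0.25/(-3.773)² = 0.01756.
Darcy-Weisbach: ΔP = f(L/D)(ρV²/2) = 0.01756·(2.986/0.04326)·(0.7409·37.73²/2) = 0.01756·69.02·527.2 = 639.2 Pa.
Q = ṁ/ρ = 0.04108/0.7409 = 0.05545 m³/s.
Pumping power P = QΔP = 0.05545·639.2 = 35.444 W = 35.44 W.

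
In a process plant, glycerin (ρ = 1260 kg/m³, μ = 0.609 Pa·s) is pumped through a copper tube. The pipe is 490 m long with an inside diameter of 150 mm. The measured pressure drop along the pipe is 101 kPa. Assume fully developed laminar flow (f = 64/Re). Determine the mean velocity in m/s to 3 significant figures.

V ≈ 0.238 m/s

For laminar flow, f = 64/Re with Re = ρVD/μ, so Darcy-Weisbach reduces to ΔP = 32μLV/D². Solving for V: V = ΔP·D²/(32μL) = 1.01e+05·(0.15)²/(32·0.609·490) = 0.238 m/s.
Check: Re = ρVD/μ = 1260·0.238·0.15/0.609 = 73.86 < 2300, so the laminar assumption holds.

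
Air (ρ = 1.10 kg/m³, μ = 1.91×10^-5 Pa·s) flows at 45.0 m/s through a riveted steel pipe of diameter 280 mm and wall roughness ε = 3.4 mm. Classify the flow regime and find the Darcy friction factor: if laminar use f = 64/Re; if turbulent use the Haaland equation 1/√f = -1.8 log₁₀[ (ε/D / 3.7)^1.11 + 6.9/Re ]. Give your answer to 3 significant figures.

f ≈ 0.0407

Re = ρVD/μ = 1.1·45·0.28/1.91e-05 = 7.257e+05.
Re > 4000 → turbulent. ε/D = 0.0034/0.28 = 0.0121; Haaland: 1/√f = -1.8 log₁₀[0.00175 + 9.51e-06] = 4.959, so f = 0.04067.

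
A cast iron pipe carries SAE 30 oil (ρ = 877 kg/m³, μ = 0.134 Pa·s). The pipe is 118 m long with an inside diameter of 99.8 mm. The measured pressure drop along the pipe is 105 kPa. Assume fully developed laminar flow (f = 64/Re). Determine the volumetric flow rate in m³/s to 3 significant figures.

Q ≈ 0.0162 m³/s

For laminar flow, f = 64/Re with Re = ρVD/μ, so Darcy-Weisbach reduces to ΔP = 32μLV/D². Solving for V: V = ΔP·D²/(32μL) = 1.05e+05·(0.0998)²/(32·0.134·118) = 2.067 m/s.
Check: Re = ρVD/μ = 877·2.067·0.0998/0.134 = 1350 < 2300, so the laminar assumption holds.
Q = V·A = 2.067·(π/4·0.0998²) = 0.01617 m³/s = 0.0162 m³/s.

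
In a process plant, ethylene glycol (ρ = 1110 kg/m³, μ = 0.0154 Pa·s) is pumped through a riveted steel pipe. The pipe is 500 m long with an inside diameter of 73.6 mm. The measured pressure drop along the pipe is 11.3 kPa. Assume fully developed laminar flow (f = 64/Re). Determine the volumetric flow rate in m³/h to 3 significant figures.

Q ≈ 3.80 m³/h

For laminar flow, f = 64/Re with Re = ρVD/μ, so Darcy-Weisbach reduces to ΔP = 32μLV/D². Solving for V: V = ΔP·D²/(32μL) = 1.13e+04·(0.0736)²/(32·0.0154·500) = 0.2484 m/s.
Check: Re = ρVD/μ = 1110·0.2484·0.0736/0.0154 = 1318 < 2300, so the laminar assumption holds.
Q = V·A = 0.2484·(π/4·0.0736²) = 0.001057 m³/s = 3.80 m³/h.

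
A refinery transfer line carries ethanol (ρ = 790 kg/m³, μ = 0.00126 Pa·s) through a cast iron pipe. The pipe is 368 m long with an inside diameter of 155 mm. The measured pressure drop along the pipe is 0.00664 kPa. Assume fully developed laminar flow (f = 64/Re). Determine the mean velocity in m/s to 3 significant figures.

For laminar flow, f = 64/Re with Re = ρVD/μ, so Darcy-Weisbach reduces to ΔP = 32μLV/D². Solving for V: V = ΔP·D²/(32μL) = 6.64·(0.155)²/(32·0.00126·368) = 0.01075 m/s.
Check: Re = ρVD/μ = 790·0.01075·0.155/0.00126 = 1045 < 2300, so the laminar assumption holds.

V ≈ 0.0108 m/s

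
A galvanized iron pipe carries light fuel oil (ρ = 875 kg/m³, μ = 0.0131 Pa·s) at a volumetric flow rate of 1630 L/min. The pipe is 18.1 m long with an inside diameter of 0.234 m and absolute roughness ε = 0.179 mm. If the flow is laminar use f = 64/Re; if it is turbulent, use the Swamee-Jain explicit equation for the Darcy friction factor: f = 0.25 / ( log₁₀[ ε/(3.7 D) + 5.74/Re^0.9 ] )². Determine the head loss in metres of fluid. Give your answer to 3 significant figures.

h_f ≈ 0.0509 m

Q = 1630 L/min = 1630/60000 = 0.02717 m³/s.
Cross-sectional area A = πD²/4 = π(0.234)²/4 = 0.04301 m²; mean velocity V = Q/A = 0.02717/0.04301 = 0.6317 m/s.
Reynolds number Re = ρVD/μ = 875 · 0.6317 · 0.234 / 0.0131 = 9873.
Re > 4000 → turbulent. Relative roughness ε/D = 0.000179/0.234 = 0.000765. Swamee-Jain: f = 0.25/(log₁₀[0.000765/3.7 + 5.74/9873^0.9])² = 0.25/(log₁₀[0.000207 + 0.00146])² = 0.25/(-2.779)² = 0.03238.
Darcy-Weisbach: ΔP = f(L/D)(ρV²/2) = 0.03238·(18.1/0.234)·(875·0.6317²/2) = 0.03238·77.35·174.6 = 437.3 Pa.
Head loss h_f = ΔP/(ρg) = 437.3/(875·9.81) = 0.0509 m.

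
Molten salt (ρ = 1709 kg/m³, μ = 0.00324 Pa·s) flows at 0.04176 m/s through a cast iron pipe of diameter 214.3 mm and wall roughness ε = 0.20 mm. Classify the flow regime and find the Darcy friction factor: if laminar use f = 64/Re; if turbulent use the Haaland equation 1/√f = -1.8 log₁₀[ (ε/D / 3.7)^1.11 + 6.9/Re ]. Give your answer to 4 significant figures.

f ≈ 0.03920

Re = ρVD/μ = 1709·0.04176·0.2143/0.00324 = 4720.
Re > 4000 → turbulent. ε/D = 0.0002/0.2143 = 0.000933; Haaland: 1/√f = -1.8 log₁₀[0.000101 + 0.00146] = 5.051, so f = 0.0392.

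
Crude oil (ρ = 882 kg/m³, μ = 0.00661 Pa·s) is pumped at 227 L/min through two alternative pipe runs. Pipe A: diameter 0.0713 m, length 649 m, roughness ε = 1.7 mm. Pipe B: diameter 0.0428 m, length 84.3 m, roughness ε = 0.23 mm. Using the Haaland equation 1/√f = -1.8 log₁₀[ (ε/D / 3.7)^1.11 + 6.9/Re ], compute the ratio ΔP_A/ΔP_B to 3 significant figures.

ΔP_A/ΔP_B ≈ 0.934

Pipe A: V = Q/A = 0.003783/0.003993 = 0.9476 m/s; Re = 9015; ε/D = 0.0238; Haaland → f = 0.05588; ΔP_A = f(L/D)(ρV²/2) = 2.014e+05 Pa.
Pipe B: V = Q/A = 0.003783/0.001439 = 2.63 m/s; Re = 1.502e+04; ε/D = 0.00537; Haaland → f = 0.03588; ΔP_B = f(L/D)(ρV²/2) = 2.155e+05 Pa.
ΔP_A/ΔP_B = 2.014e+05/2.155e+05 = 0.934.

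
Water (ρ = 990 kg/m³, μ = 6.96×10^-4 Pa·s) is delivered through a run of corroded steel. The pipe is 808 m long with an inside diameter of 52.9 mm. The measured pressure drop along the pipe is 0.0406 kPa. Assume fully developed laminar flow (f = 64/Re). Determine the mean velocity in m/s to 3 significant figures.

For laminar flow, f = 64/Re with Re = ρVD/μ, so Darcy-Weisbach reduces to ΔP = 32μLV/D². Solving for V: V = ΔP·D²/(32μL) = 40.6·(0.0529)²/(32·0.000696·808) = 0.006313 m/s.
Check: Re = ρVD/μ = 990·0.006313·0.0529/0.000696 = 475.1 < 2300, so the laminar assumption holds.

V ≈ 0.00631 m/s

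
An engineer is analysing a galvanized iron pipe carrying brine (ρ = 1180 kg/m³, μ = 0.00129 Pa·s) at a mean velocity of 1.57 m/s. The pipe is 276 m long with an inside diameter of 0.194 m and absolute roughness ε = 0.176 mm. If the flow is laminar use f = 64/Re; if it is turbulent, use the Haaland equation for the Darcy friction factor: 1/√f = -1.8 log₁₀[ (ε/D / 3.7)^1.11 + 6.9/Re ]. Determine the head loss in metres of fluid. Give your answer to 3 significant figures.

Reynolds number Re = ρVD/μ = 1180 · 1.57 · 0.194 / 0.00129 = 2.786e+05.
Re > 4000 → turbulent. Relative roughness ε/D = 0.000176/0.194 = 0.000907. Haaland: 1/√f = -1.8 log₁₀[(0.000907/3.7)^1.11 + 6.9/2.786e+05] = -1.8 log₁₀[9.83e-05 + 2.48e-05] = 7.038, so f = 0.02019.
Darcy-Weisbach: ΔP = f(L/D)(ρV²/2) = 0.02019·(276/0.194)·(1180·1.57²/2) = 0.02019·1423·1454 = 4.177e+04 Pa.
Head loss h_f = ΔP/(ρg) = 4.177e+04/(1180·9.81) = 3.61 m.

h_f ≈ 3.61 m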